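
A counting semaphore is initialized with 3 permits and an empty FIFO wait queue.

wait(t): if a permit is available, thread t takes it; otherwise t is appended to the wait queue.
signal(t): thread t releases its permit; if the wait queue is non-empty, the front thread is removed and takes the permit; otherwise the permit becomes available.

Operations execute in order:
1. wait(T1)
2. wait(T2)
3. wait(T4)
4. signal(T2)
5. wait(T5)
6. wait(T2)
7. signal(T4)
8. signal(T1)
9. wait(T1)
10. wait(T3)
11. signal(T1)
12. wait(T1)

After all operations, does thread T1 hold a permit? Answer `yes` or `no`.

Answer: no

Derivation:
Step 1: wait(T1) -> count=2 queue=[] holders={T1}
Step 2: wait(T2) -> count=1 queue=[] holders={T1,T2}
Step 3: wait(T4) -> count=0 queue=[] holders={T1,T2,T4}
Step 4: signal(T2) -> count=1 queue=[] holders={T1,T4}
Step 5: wait(T5) -> count=0 queue=[] holders={T1,T4,T5}
Step 6: wait(T2) -> count=0 queue=[T2] holders={T1,T4,T5}
Step 7: signal(T4) -> count=0 queue=[] holders={T1,T2,T5}
Step 8: signal(T1) -> count=1 queue=[] holders={T2,T5}
Step 9: wait(T1) -> count=0 queue=[] holders={T1,T2,T5}
Step 10: wait(T3) -> count=0 queue=[T3] holders={T1,T2,T5}
Step 11: signal(T1) -> count=0 queue=[] holders={T2,T3,T5}
Step 12: wait(T1) -> count=0 queue=[T1] holders={T2,T3,T5}
Final holders: {T2,T3,T5} -> T1 not in holders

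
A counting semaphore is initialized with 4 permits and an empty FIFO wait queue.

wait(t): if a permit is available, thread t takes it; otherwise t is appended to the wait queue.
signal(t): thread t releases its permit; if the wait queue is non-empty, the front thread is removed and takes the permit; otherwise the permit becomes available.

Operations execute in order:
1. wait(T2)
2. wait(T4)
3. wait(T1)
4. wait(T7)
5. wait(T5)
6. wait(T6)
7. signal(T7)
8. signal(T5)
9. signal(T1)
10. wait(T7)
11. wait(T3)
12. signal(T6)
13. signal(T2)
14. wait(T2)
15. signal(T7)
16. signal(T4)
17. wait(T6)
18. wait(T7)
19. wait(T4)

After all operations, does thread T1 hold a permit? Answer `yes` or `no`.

Step 1: wait(T2) -> count=3 queue=[] holders={T2}
Step 2: wait(T4) -> count=2 queue=[] holders={T2,T4}
Step 3: wait(T1) -> count=1 queue=[] holders={T1,T2,T4}
Step 4: wait(T7) -> count=0 queue=[] holders={T1,T2,T4,T7}
Step 5: wait(T5) -> count=0 queue=[T5] holders={T1,T2,T4,T7}
Step 6: wait(T6) -> count=0 queue=[T5,T6] holders={T1,T2,T4,T7}
Step 7: signal(T7) -> count=0 queue=[T6] holders={T1,T2,T4,T5}
Step 8: signal(T5) -> count=0 queue=[] holders={T1,T2,T4,T6}
Step 9: signal(T1) -> count=1 queue=[] holders={T2,T4,T6}
Step 10: wait(T7) -> count=0 queue=[] holders={T2,T4,T6,T7}
Step 11: wait(T3) -> count=0 queue=[T3] holders={T2,T4,T6,T7}
Step 12: signal(T6) -> count=0 queue=[] holders={T2,T3,T4,T7}
Step 13: signal(T2) -> count=1 queue=[] holders={T3,T4,T7}
Step 14: wait(T2) -> count=0 queue=[] holders={T2,T3,T4,T7}
Step 15: signal(T7) -> count=1 queue=[] holders={T2,T3,T4}
Step 16: signal(T4) -> count=2 queue=[] holders={T2,T3}
Step 17: wait(T6) -> count=1 queue=[] holders={T2,T3,T6}
Step 18: wait(T7) -> count=0 queue=[] holders={T2,T3,T6,T7}
Step 19: wait(T4) -> count=0 queue=[T4] holders={T2,T3,T6,T7}
Final holders: {T2,T3,T6,T7} -> T1 not in holders

Answer: no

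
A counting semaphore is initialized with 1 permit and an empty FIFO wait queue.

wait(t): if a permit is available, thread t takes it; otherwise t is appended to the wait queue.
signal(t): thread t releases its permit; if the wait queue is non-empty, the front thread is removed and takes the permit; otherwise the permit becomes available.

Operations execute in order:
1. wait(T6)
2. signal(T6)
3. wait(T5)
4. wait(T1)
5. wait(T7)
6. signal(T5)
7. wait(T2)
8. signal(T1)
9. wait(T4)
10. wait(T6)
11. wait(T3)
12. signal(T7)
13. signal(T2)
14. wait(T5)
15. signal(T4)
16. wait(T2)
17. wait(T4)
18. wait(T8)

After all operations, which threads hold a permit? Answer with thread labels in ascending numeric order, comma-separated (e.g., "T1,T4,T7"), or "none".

Step 1: wait(T6) -> count=0 queue=[] holders={T6}
Step 2: signal(T6) -> count=1 queue=[] holders={none}
Step 3: wait(T5) -> count=0 queue=[] holders={T5}
Step 4: wait(T1) -> count=0 queue=[T1] holders={T5}
Step 5: wait(T7) -> count=0 queue=[T1,T7] holders={T5}
Step 6: signal(T5) -> count=0 queue=[T7] holders={T1}
Step 7: wait(T2) -> count=0 queue=[T7,T2] holders={T1}
Step 8: signal(T1) -> count=0 queue=[T2] holders={T7}
Step 9: wait(T4) -> count=0 queue=[T2,T4] holders={T7}
Step 10: wait(T6) -> count=0 queue=[T2,T4,T6] holders={T7}
Step 11: wait(T3) -> count=0 queue=[T2,T4,T6,T3] holders={T7}
Step 12: signal(T7) -> count=0 queue=[T4,T6,T3] holders={T2}
Step 13: signal(T2) -> count=0 queue=[T6,T3] holders={T4}
Step 14: wait(T5) -> count=0 queue=[T6,T3,T5] holders={T4}
Step 15: signal(T4) -> count=0 queue=[T3,T5] holders={T6}
Step 16: wait(T2) -> count=0 queue=[T3,T5,T2] holders={T6}
Step 17: wait(T4) -> count=0 queue=[T3,T5,T2,T4] holders={T6}
Step 18: wait(T8) -> count=0 queue=[T3,T5,T2,T4,T8] holders={T6}
Final holders: T6

Answer: T6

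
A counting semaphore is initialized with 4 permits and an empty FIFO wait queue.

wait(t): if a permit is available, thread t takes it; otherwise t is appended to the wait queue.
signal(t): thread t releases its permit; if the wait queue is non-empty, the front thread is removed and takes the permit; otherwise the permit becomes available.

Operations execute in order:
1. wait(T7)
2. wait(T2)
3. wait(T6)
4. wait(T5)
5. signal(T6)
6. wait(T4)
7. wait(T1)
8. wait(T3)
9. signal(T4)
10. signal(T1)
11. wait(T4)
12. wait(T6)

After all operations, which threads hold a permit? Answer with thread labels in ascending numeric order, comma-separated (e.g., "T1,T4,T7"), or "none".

Answer: T2,T3,T5,T7

Derivation:
Step 1: wait(T7) -> count=3 queue=[] holders={T7}
Step 2: wait(T2) -> count=2 queue=[] holders={T2,T7}
Step 3: wait(T6) -> count=1 queue=[] holders={T2,T6,T7}
Step 4: wait(T5) -> count=0 queue=[] holders={T2,T5,T6,T7}
Step 5: signal(T6) -> count=1 queue=[] holders={T2,T5,T7}
Step 6: wait(T4) -> count=0 queue=[] holders={T2,T4,T5,T7}
Step 7: wait(T1) -> count=0 queue=[T1] holders={T2,T4,T5,T7}
Step 8: wait(T3) -> count=0 queue=[T1,T3] holders={T2,T4,T5,T7}
Step 9: signal(T4) -> count=0 queue=[T3] holders={T1,T2,T5,T7}
Step 10: signal(T1) -> count=0 queue=[] holders={T2,T3,T5,T7}
Step 11: wait(T4) -> count=0 queue=[T4] holders={T2,T3,T5,T7}
Step 12: wait(T6) -> count=0 queue=[T4,T6] holders={T2,T3,T5,T7}
Final holders: T2,T3,T5,T7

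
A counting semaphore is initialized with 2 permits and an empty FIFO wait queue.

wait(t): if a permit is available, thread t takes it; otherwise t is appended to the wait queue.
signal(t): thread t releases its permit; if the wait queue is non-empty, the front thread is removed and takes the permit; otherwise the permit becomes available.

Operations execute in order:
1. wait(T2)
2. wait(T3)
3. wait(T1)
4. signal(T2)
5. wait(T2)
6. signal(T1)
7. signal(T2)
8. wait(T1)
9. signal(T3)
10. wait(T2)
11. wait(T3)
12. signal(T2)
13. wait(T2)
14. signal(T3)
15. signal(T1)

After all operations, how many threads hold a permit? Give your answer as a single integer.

Answer: 1

Derivation:
Step 1: wait(T2) -> count=1 queue=[] holders={T2}
Step 2: wait(T3) -> count=0 queue=[] holders={T2,T3}
Step 3: wait(T1) -> count=0 queue=[T1] holders={T2,T3}
Step 4: signal(T2) -> count=0 queue=[] holders={T1,T3}
Step 5: wait(T2) -> count=0 queue=[T2] holders={T1,T3}
Step 6: signal(T1) -> count=0 queue=[] holders={T2,T3}
Step 7: signal(T2) -> count=1 queue=[] holders={T3}
Step 8: wait(T1) -> count=0 queue=[] holders={T1,T3}
Step 9: signal(T3) -> count=1 queue=[] holders={T1}
Step 10: wait(T2) -> count=0 queue=[] holders={T1,T2}
Step 11: wait(T3) -> count=0 queue=[T3] holders={T1,T2}
Step 12: signal(T2) -> count=0 queue=[] holders={T1,T3}
Step 13: wait(T2) -> count=0 queue=[T2] holders={T1,T3}
Step 14: signal(T3) -> count=0 queue=[] holders={T1,T2}
Step 15: signal(T1) -> count=1 queue=[] holders={T2}
Final holders: {T2} -> 1 thread(s)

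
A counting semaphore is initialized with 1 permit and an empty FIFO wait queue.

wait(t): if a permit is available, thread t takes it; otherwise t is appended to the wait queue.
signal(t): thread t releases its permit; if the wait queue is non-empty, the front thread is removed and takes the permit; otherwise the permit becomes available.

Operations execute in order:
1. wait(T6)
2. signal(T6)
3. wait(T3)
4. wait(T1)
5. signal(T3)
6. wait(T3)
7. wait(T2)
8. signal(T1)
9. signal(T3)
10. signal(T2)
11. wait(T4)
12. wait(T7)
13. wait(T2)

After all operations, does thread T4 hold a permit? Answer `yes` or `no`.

Answer: yes

Derivation:
Step 1: wait(T6) -> count=0 queue=[] holders={T6}
Step 2: signal(T6) -> count=1 queue=[] holders={none}
Step 3: wait(T3) -> count=0 queue=[] holders={T3}
Step 4: wait(T1) -> count=0 queue=[T1] holders={T3}
Step 5: signal(T3) -> count=0 queue=[] holders={T1}
Step 6: wait(T3) -> count=0 queue=[T3] holders={T1}
Step 7: wait(T2) -> count=0 queue=[T3,T2] holders={T1}
Step 8: signal(T1) -> count=0 queue=[T2] holders={T3}
Step 9: signal(T3) -> count=0 queue=[] holders={T2}
Step 10: signal(T2) -> count=1 queue=[] holders={none}
Step 11: wait(T4) -> count=0 queue=[] holders={T4}
Step 12: wait(T7) -> count=0 queue=[T7] holders={T4}
Step 13: wait(T2) -> count=0 queue=[T7,T2] holders={T4}
Final holders: {T4} -> T4 in holders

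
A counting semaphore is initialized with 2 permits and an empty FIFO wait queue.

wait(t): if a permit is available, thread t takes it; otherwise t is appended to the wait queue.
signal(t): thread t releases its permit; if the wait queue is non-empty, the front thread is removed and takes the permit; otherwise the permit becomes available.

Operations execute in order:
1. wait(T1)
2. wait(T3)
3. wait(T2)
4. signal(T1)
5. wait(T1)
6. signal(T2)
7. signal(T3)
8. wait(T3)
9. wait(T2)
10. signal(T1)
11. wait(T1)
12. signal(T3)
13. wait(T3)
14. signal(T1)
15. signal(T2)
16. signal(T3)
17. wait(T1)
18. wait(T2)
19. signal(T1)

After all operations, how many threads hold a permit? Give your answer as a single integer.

Answer: 1

Derivation:
Step 1: wait(T1) -> count=1 queue=[] holders={T1}
Step 2: wait(T3) -> count=0 queue=[] holders={T1,T3}
Step 3: wait(T2) -> count=0 queue=[T2] holders={T1,T3}
Step 4: signal(T1) -> count=0 queue=[] holders={T2,T3}
Step 5: wait(T1) -> count=0 queue=[T1] holders={T2,T3}
Step 6: signal(T2) -> count=0 queue=[] holders={T1,T3}
Step 7: signal(T3) -> count=1 queue=[] holders={T1}
Step 8: wait(T3) -> count=0 queue=[] holders={T1,T3}
Step 9: wait(T2) -> count=0 queue=[T2] holders={T1,T3}
Step 10: signal(T1) -> count=0 queue=[] holders={T2,T3}
Step 11: wait(T1) -> count=0 queue=[T1] holders={T2,T3}
Step 12: signal(T3) -> count=0 queue=[] holders={T1,T2}
Step 13: wait(T3) -> count=0 queue=[T3] holders={T1,T2}
Step 14: signal(T1) -> count=0 queue=[] holders={T2,T3}
Step 15: signal(T2) -> count=1 queue=[] holders={T3}
Step 16: signal(T3) -> count=2 queue=[] holders={none}
Step 17: wait(T1) -> count=1 queue=[] holders={T1}
Step 18: wait(T2) -> count=0 queue=[] holders={T1,T2}
Step 19: signal(T1) -> count=1 queue=[] holders={T2}
Final holders: {T2} -> 1 thread(s)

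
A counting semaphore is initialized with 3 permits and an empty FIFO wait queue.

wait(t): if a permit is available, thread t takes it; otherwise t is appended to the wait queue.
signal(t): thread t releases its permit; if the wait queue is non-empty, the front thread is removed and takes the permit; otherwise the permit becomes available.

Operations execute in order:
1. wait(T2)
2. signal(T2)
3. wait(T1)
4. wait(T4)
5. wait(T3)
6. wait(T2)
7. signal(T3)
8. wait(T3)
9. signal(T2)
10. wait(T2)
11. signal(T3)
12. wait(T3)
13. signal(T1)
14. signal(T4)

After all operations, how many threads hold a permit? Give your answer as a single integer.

Answer: 2

Derivation:
Step 1: wait(T2) -> count=2 queue=[] holders={T2}
Step 2: signal(T2) -> count=3 queue=[] holders={none}
Step 3: wait(T1) -> count=2 queue=[] holders={T1}
Step 4: wait(T4) -> count=1 queue=[] holders={T1,T4}
Step 5: wait(T3) -> count=0 queue=[] holders={T1,T3,T4}
Step 6: wait(T2) -> count=0 queue=[T2] holders={T1,T3,T4}
Step 7: signal(T3) -> count=0 queue=[] holders={T1,T2,T4}
Step 8: wait(T3) -> count=0 queue=[T3] holders={T1,T2,T4}
Step 9: signal(T2) -> count=0 queue=[] holders={T1,T3,T4}
Step 10: wait(T2) -> count=0 queue=[T2] holders={T1,T3,T4}
Step 11: signal(T3) -> count=0 queue=[] holders={T1,T2,T4}
Step 12: wait(T3) -> count=0 queue=[T3] holders={T1,T2,T4}
Step 13: signal(T1) -> count=0 queue=[] holders={T2,T3,T4}
Step 14: signal(T4) -> count=1 queue=[] holders={T2,T3}
Final holders: {T2,T3} -> 2 thread(s)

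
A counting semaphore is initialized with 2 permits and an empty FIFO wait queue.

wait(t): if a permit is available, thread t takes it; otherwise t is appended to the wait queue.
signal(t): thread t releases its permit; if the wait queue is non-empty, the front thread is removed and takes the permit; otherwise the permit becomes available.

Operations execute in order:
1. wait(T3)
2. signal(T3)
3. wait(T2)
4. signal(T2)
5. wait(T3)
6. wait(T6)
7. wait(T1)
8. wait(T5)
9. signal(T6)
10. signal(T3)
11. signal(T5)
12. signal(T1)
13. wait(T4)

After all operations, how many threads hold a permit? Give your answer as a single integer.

Answer: 1

Derivation:
Step 1: wait(T3) -> count=1 queue=[] holders={T3}
Step 2: signal(T3) -> count=2 queue=[] holders={none}
Step 3: wait(T2) -> count=1 queue=[] holders={T2}
Step 4: signal(T2) -> count=2 queue=[] holders={none}
Step 5: wait(T3) -> count=1 queue=[] holders={T3}
Step 6: wait(T6) -> count=0 queue=[] holders={T3,T6}
Step 7: wait(T1) -> count=0 queue=[T1] holders={T3,T6}
Step 8: wait(T5) -> count=0 queue=[T1,T5] holders={T3,T6}
Step 9: signal(T6) -> count=0 queue=[T5] holders={T1,T3}
Step 10: signal(T3) -> count=0 queue=[] holders={T1,T5}
Step 11: signal(T5) -> count=1 queue=[] holders={T1}
Step 12: signal(T1) -> count=2 queue=[] holders={none}
Step 13: wait(T4) -> count=1 queue=[] holders={T4}
Final holders: {T4} -> 1 thread(s)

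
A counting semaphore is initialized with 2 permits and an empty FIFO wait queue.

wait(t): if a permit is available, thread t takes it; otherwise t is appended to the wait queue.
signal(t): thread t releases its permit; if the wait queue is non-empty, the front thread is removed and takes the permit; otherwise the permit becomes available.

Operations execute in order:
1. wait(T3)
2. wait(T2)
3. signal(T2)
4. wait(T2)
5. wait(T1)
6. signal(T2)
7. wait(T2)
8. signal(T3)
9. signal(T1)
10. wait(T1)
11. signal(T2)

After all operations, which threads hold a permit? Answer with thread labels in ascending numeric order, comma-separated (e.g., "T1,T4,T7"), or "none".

Answer: T1

Derivation:
Step 1: wait(T3) -> count=1 queue=[] holders={T3}
Step 2: wait(T2) -> count=0 queue=[] holders={T2,T3}
Step 3: signal(T2) -> count=1 queue=[] holders={T3}
Step 4: wait(T2) -> count=0 queue=[] holders={T2,T3}
Step 5: wait(T1) -> count=0 queue=[T1] holders={T2,T3}
Step 6: signal(T2) -> count=0 queue=[] holders={T1,T3}
Step 7: wait(T2) -> count=0 queue=[T2] holders={T1,T3}
Step 8: signal(T3) -> count=0 queue=[] holders={T1,T2}
Step 9: signal(T1) -> count=1 queue=[] holders={T2}
Step 10: wait(T1) -> count=0 queue=[] holders={T1,T2}
Step 11: signal(T2) -> count=1 queue=[] holders={T1}
Final holders: T1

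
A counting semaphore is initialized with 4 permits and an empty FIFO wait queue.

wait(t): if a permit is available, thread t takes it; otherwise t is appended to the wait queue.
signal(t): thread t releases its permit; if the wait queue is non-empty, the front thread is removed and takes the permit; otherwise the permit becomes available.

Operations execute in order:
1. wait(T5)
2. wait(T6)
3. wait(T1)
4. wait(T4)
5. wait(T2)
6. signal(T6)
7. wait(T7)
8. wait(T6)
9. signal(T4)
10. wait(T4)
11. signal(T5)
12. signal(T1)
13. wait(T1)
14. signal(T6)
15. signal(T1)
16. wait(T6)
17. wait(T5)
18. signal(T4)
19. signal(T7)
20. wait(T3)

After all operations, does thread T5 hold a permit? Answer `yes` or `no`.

Answer: yes

Derivation:
Step 1: wait(T5) -> count=3 queue=[] holders={T5}
Step 2: wait(T6) -> count=2 queue=[] holders={T5,T6}
Step 3: wait(T1) -> count=1 queue=[] holders={T1,T5,T6}
Step 4: wait(T4) -> count=0 queue=[] holders={T1,T4,T5,T6}
Step 5: wait(T2) -> count=0 queue=[T2] holders={T1,T4,T5,T6}
Step 6: signal(T6) -> count=0 queue=[] holders={T1,T2,T4,T5}
Step 7: wait(T7) -> count=0 queue=[T7] holders={T1,T2,T4,T5}
Step 8: wait(T6) -> count=0 queue=[T7,T6] holders={T1,T2,T4,T5}
Step 9: signal(T4) -> count=0 queue=[T6] holders={T1,T2,T5,T7}
Step 10: wait(T4) -> count=0 queue=[T6,T4] holders={T1,T2,T5,T7}
Step 11: signal(T5) -> count=0 queue=[T4] holders={T1,T2,T6,T7}
Step 12: signal(T1) -> count=0 queue=[] holders={T2,T4,T6,T7}
Step 13: wait(T1) -> count=0 queue=[T1] holders={T2,T4,T6,T7}
Step 14: signal(T6) -> count=0 queue=[] holders={T1,T2,T4,T7}
Step 15: signal(T1) -> count=1 queue=[] holders={T2,T4,T7}
Step 16: wait(T6) -> count=0 queue=[] holders={T2,T4,T6,T7}
Step 17: wait(T5) -> count=0 queue=[T5] holders={T2,T4,T6,T7}
Step 18: signal(T4) -> count=0 queue=[] holders={T2,T5,T6,T7}
Step 19: signal(T7) -> count=1 queue=[] holders={T2,T5,T6}
Step 20: wait(T3) -> count=0 queue=[] holders={T2,T3,T5,T6}
Final holders: {T2,T3,T5,T6} -> T5 in holders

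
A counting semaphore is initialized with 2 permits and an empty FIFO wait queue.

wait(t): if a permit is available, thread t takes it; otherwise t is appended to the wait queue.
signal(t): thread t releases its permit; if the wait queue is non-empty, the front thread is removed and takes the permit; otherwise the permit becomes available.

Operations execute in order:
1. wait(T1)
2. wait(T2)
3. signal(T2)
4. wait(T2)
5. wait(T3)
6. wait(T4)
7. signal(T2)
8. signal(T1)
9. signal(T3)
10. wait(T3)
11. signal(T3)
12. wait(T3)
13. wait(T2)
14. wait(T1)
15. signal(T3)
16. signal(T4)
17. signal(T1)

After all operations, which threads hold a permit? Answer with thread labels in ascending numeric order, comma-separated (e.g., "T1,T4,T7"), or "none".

Answer: T2

Derivation:
Step 1: wait(T1) -> count=1 queue=[] holders={T1}
Step 2: wait(T2) -> count=0 queue=[] holders={T1,T2}
Step 3: signal(T2) -> count=1 queue=[] holders={T1}
Step 4: wait(T2) -> count=0 queue=[] holders={T1,T2}
Step 5: wait(T3) -> count=0 queue=[T3] holders={T1,T2}
Step 6: wait(T4) -> count=0 queue=[T3,T4] holders={T1,T2}
Step 7: signal(T2) -> count=0 queue=[T4] holders={T1,T3}
Step 8: signal(T1) -> count=0 queue=[] holders={T3,T4}
Step 9: signal(T3) -> count=1 queue=[] holders={T4}
Step 10: wait(T3) -> count=0 queue=[] holders={T3,T4}
Step 11: signal(T3) -> count=1 queue=[] holders={T4}
Step 12: wait(T3) -> count=0 queue=[] holders={T3,T4}
Step 13: wait(T2) -> count=0 queue=[T2] holders={T3,T4}
Step 14: wait(T1) -> count=0 queue=[T2,T1] holders={T3,T4}
Step 15: signal(T3) -> count=0 queue=[T1] holders={T2,T4}
Step 16: signal(T4) -> count=0 queue=[] holders={T1,T2}
Step 17: signal(T1) -> count=1 queue=[] holders={T2}
Final holders: T2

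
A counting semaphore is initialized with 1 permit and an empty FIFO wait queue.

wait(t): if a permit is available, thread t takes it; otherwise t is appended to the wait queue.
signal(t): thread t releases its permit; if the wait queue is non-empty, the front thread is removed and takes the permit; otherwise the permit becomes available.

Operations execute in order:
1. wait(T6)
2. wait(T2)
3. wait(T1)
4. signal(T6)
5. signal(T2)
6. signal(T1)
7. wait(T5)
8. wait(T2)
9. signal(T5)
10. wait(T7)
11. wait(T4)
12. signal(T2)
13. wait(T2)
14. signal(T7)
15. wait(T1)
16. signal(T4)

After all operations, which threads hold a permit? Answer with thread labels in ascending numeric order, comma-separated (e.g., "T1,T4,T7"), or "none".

Answer: T2

Derivation:
Step 1: wait(T6) -> count=0 queue=[] holders={T6}
Step 2: wait(T2) -> count=0 queue=[T2] holders={T6}
Step 3: wait(T1) -> count=0 queue=[T2,T1] holders={T6}
Step 4: signal(T6) -> count=0 queue=[T1] holders={T2}
Step 5: signal(T2) -> count=0 queue=[] holders={T1}
Step 6: signal(T1) -> count=1 queue=[] holders={none}
Step 7: wait(T5) -> count=0 queue=[] holders={T5}
Step 8: wait(T2) -> count=0 queue=[T2] holders={T5}
Step 9: signal(T5) -> count=0 queue=[] holders={T2}
Step 10: wait(T7) -> count=0 queue=[T7] holders={T2}
Step 11: wait(T4) -> count=0 queue=[T7,T4] holders={T2}
Step 12: signal(T2) -> count=0 queue=[T4] holders={T7}
Step 13: wait(T2) -> count=0 queue=[T4,T2] holders={T7}
Step 14: signal(T7) -> count=0 queue=[T2] holders={T4}
Step 15: wait(T1) -> count=0 queue=[T2,T1] holders={T4}
Step 16: signal(T4) -> count=0 queue=[T1] holders={T2}
Final holders: T2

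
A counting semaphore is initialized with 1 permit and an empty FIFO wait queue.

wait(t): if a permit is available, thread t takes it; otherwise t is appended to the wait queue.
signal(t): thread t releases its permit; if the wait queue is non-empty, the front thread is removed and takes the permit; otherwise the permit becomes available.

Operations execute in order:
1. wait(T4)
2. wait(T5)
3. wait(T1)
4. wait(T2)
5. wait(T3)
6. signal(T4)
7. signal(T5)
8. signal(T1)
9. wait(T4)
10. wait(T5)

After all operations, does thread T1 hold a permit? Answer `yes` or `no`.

Answer: no

Derivation:
Step 1: wait(T4) -> count=0 queue=[] holders={T4}
Step 2: wait(T5) -> count=0 queue=[T5] holders={T4}
Step 3: wait(T1) -> count=0 queue=[T5,T1] holders={T4}
Step 4: wait(T2) -> count=0 queue=[T5,T1,T2] holders={T4}
Step 5: wait(T3) -> count=0 queue=[T5,T1,T2,T3] holders={T4}
Step 6: signal(T4) -> count=0 queue=[T1,T2,T3] holders={T5}
Step 7: signal(T5) -> count=0 queue=[T2,T3] holders={T1}
Step 8: signal(T1) -> count=0 queue=[T3] holders={T2}
Step 9: wait(T4) -> count=0 queue=[T3,T4] holders={T2}
Step 10: wait(T5) -> count=0 queue=[T3,T4,T5] holders={T2}
Final holders: {T2} -> T1 not in holders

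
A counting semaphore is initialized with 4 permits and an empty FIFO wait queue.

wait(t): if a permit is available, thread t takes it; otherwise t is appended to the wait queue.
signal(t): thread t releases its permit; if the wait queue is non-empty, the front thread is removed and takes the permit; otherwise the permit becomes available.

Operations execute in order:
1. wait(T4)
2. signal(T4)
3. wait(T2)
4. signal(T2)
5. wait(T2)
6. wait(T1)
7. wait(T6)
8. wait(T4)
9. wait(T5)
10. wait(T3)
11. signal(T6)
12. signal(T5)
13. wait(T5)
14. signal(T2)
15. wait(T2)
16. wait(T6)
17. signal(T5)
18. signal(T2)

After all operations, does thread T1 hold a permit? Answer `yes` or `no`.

Step 1: wait(T4) -> count=3 queue=[] holders={T4}
Step 2: signal(T4) -> count=4 queue=[] holders={none}
Step 3: wait(T2) -> count=3 queue=[] holders={T2}
Step 4: signal(T2) -> count=4 queue=[] holders={none}
Step 5: wait(T2) -> count=3 queue=[] holders={T2}
Step 6: wait(T1) -> count=2 queue=[] holders={T1,T2}
Step 7: wait(T6) -> count=1 queue=[] holders={T1,T2,T6}
Step 8: wait(T4) -> count=0 queue=[] holders={T1,T2,T4,T6}
Step 9: wait(T5) -> count=0 queue=[T5] holders={T1,T2,T4,T6}
Step 10: wait(T3) -> count=0 queue=[T5,T3] holders={T1,T2,T4,T6}
Step 11: signal(T6) -> count=0 queue=[T3] holders={T1,T2,T4,T5}
Step 12: signal(T5) -> count=0 queue=[] holders={T1,T2,T3,T4}
Step 13: wait(T5) -> count=0 queue=[T5] holders={T1,T2,T3,T4}
Step 14: signal(T2) -> count=0 queue=[] holders={T1,T3,T4,T5}
Step 15: wait(T2) -> count=0 queue=[T2] holders={T1,T3,T4,T5}
Step 16: wait(T6) -> count=0 queue=[T2,T6] holders={T1,T3,T4,T5}
Step 17: signal(T5) -> count=0 queue=[T6] holders={T1,T2,T3,T4}
Step 18: signal(T2) -> count=0 queue=[] holders={T1,T3,T4,T6}
Final holders: {T1,T3,T4,T6} -> T1 in holders

Answer: yes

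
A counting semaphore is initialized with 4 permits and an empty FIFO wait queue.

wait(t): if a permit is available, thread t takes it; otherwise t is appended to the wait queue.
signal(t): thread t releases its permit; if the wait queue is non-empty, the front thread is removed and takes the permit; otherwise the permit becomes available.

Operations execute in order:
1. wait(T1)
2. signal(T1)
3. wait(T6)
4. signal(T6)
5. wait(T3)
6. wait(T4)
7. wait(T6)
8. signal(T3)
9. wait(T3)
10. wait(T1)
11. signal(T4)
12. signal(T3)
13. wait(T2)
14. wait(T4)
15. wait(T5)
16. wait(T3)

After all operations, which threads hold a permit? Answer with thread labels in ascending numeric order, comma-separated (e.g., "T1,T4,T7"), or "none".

Step 1: wait(T1) -> count=3 queue=[] holders={T1}
Step 2: signal(T1) -> count=4 queue=[] holders={none}
Step 3: wait(T6) -> count=3 queue=[] holders={T6}
Step 4: signal(T6) -> count=4 queue=[] holders={none}
Step 5: wait(T3) -> count=3 queue=[] holders={T3}
Step 6: wait(T4) -> count=2 queue=[] holders={T3,T4}
Step 7: wait(T6) -> count=1 queue=[] holders={T3,T4,T6}
Step 8: signal(T3) -> count=2 queue=[] holders={T4,T6}
Step 9: wait(T3) -> count=1 queue=[] holders={T3,T4,T6}
Step 10: wait(T1) -> count=0 queue=[] holders={T1,T3,T4,T6}
Step 11: signal(T4) -> count=1 queue=[] holders={T1,T3,T6}
Step 12: signal(T3) -> count=2 queue=[] holders={T1,T6}
Step 13: wait(T2) -> count=1 queue=[] holders={T1,T2,T6}
Step 14: wait(T4) -> count=0 queue=[] holders={T1,T2,T4,T6}
Step 15: wait(T5) -> count=0 queue=[T5] holders={T1,T2,T4,T6}
Step 16: wait(T3) -> count=0 queue=[T5,T3] holders={T1,T2,T4,T6}
Final holders: T1,T2,T4,T6

Answer: T1,T2,T4,T6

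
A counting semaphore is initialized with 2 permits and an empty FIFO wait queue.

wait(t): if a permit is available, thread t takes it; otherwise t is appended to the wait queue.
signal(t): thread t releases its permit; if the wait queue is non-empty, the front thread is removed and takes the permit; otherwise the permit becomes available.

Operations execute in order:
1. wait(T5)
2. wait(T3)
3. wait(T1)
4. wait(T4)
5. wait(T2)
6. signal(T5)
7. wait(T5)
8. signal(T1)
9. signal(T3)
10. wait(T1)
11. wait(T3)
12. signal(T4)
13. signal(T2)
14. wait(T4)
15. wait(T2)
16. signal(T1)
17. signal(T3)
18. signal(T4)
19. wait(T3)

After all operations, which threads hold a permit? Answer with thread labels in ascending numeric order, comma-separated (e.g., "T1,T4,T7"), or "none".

Step 1: wait(T5) -> count=1 queue=[] holders={T5}
Step 2: wait(T3) -> count=0 queue=[] holders={T3,T5}
Step 3: wait(T1) -> count=0 queue=[T1] holders={T3,T5}
Step 4: wait(T4) -> count=0 queue=[T1,T4] holders={T3,T5}
Step 5: wait(T2) -> count=0 queue=[T1,T4,T2] holders={T3,T5}
Step 6: signal(T5) -> count=0 queue=[T4,T2] holders={T1,T3}
Step 7: wait(T5) -> count=0 queue=[T4,T2,T5] holders={T1,T3}
Step 8: signal(T1) -> count=0 queue=[T2,T5] holders={T3,T4}
Step 9: signal(T3) -> count=0 queue=[T5] holders={T2,T4}
Step 10: wait(T1) -> count=0 queue=[T5,T1] holders={T2,T4}
Step 11: wait(T3) -> count=0 queue=[T5,T1,T3] holders={T2,T4}
Step 12: signal(T4) -> count=0 queue=[T1,T3] holders={T2,T5}
Step 13: signal(T2) -> count=0 queue=[T3] holders={T1,T5}
Step 14: wait(T4) -> count=0 queue=[T3,T4] holders={T1,T5}
Step 15: wait(T2) -> count=0 queue=[T3,T4,T2] holders={T1,T5}
Step 16: signal(T1) -> count=0 queue=[T4,T2] holders={T3,T5}
Step 17: signal(T3) -> count=0 queue=[T2] holders={T4,T5}
Step 18: signal(T4) -> count=0 queue=[] holders={T2,T5}
Step 19: wait(T3) -> count=0 queue=[T3] holders={T2,T5}
Final holders: T2,T5

Answer: T2,T5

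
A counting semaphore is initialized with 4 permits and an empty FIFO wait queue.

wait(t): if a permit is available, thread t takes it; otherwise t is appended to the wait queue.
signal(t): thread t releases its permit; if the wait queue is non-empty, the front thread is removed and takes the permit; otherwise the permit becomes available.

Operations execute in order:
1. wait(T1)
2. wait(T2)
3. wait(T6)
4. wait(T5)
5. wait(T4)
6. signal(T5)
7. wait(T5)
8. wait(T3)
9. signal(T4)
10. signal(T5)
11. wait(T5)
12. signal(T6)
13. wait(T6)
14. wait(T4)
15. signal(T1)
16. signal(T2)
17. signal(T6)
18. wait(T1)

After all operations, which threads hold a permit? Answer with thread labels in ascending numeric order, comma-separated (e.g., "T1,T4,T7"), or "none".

Step 1: wait(T1) -> count=3 queue=[] holders={T1}
Step 2: wait(T2) -> count=2 queue=[] holders={T1,T2}
Step 3: wait(T6) -> count=1 queue=[] holders={T1,T2,T6}
Step 4: wait(T5) -> count=0 queue=[] holders={T1,T2,T5,T6}
Step 5: wait(T4) -> count=0 queue=[T4] holders={T1,T2,T5,T6}
Step 6: signal(T5) -> count=0 queue=[] holders={T1,T2,T4,T6}
Step 7: wait(T5) -> count=0 queue=[T5] holders={T1,T2,T4,T6}
Step 8: wait(T3) -> count=0 queue=[T5,T3] holders={T1,T2,T4,T6}
Step 9: signal(T4) -> count=0 queue=[T3] holders={T1,T2,T5,T6}
Step 10: signal(T5) -> count=0 queue=[] holders={T1,T2,T3,T6}
Step 11: wait(T5) -> count=0 queue=[T5] holders={T1,T2,T3,T6}
Step 12: signal(T6) -> count=0 queue=[] holders={T1,T2,T3,T5}
Step 13: wait(T6) -> count=0 queue=[T6] holders={T1,T2,T3,T5}
Step 14: wait(T4) -> count=0 queue=[T6,T4] holders={T1,T2,T3,T5}
Step 15: signal(T1) -> count=0 queue=[T4] holders={T2,T3,T5,T6}
Step 16: signal(T2) -> count=0 queue=[] holders={T3,T4,T5,T6}
Step 17: signal(T6) -> count=1 queue=[] holders={T3,T4,T5}
Step 18: wait(T1) -> count=0 queue=[] holders={T1,T3,T4,T5}
Final holders: T1,T3,T4,T5

Answer: T1,T3,T4,T5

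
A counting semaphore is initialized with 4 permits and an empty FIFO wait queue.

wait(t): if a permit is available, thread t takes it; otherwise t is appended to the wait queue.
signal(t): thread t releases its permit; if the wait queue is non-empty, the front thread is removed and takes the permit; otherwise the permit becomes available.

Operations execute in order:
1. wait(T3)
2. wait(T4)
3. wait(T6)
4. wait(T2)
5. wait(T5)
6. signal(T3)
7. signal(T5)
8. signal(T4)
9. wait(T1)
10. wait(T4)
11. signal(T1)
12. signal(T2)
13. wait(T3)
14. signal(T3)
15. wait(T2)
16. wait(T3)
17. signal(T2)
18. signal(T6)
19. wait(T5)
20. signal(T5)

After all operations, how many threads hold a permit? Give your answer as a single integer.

Answer: 2

Derivation:
Step 1: wait(T3) -> count=3 queue=[] holders={T3}
Step 2: wait(T4) -> count=2 queue=[] holders={T3,T4}
Step 3: wait(T6) -> count=1 queue=[] holders={T3,T4,T6}
Step 4: wait(T2) -> count=0 queue=[] holders={T2,T3,T4,T6}
Step 5: wait(T5) -> count=0 queue=[T5] holders={T2,T3,T4,T6}
Step 6: signal(T3) -> count=0 queue=[] holders={T2,T4,T5,T6}
Step 7: signal(T5) -> count=1 queue=[] holders={T2,T4,T6}
Step 8: signal(T4) -> count=2 queue=[] holders={T2,T6}
Step 9: wait(T1) -> count=1 queue=[] holders={T1,T2,T6}
Step 10: wait(T4) -> count=0 queue=[] holders={T1,T2,T4,T6}
Step 11: signal(T1) -> count=1 queue=[] holders={T2,T4,T6}
Step 12: signal(T2) -> count=2 queue=[] holders={T4,T6}
Step 13: wait(T3) -> count=1 queue=[] holders={T3,T4,T6}
Step 14: signal(T3) -> count=2 queue=[] holders={T4,T6}
Step 15: wait(T2) -> count=1 queue=[] holders={T2,T4,T6}
Step 16: wait(T3) -> count=0 queue=[] holders={T2,T3,T4,T6}
Step 17: signal(T2) -> count=1 queue=[] holders={T3,T4,T6}
Step 18: signal(T6) -> count=2 queue=[] holders={T3,T4}
Step 19: wait(T5) -> count=1 queue=[] holders={T3,T4,T5}
Step 20: signal(T5) -> count=2 queue=[] holders={T3,T4}
Final holders: {T3,T4} -> 2 thread(s)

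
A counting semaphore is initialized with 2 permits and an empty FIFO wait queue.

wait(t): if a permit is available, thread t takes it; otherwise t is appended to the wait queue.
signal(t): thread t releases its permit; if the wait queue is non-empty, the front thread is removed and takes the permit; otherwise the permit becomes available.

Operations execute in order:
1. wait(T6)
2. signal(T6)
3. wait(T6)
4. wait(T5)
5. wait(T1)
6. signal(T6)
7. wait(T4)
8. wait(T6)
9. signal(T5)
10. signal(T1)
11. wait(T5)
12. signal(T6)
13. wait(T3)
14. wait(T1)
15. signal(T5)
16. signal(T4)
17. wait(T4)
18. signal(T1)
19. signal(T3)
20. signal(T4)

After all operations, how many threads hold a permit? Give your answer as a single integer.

Answer: 0

Derivation:
Step 1: wait(T6) -> count=1 queue=[] holders={T6}
Step 2: signal(T6) -> count=2 queue=[] holders={none}
Step 3: wait(T6) -> count=1 queue=[] holders={T6}
Step 4: wait(T5) -> count=0 queue=[] holders={T5,T6}
Step 5: wait(T1) -> count=0 queue=[T1] holders={T5,T6}
Step 6: signal(T6) -> count=0 queue=[] holders={T1,T5}
Step 7: wait(T4) -> count=0 queue=[T4] holders={T1,T5}
Step 8: wait(T6) -> count=0 queue=[T4,T6] holders={T1,T5}
Step 9: signal(T5) -> count=0 queue=[T6] holders={T1,T4}
Step 10: signal(T1) -> count=0 queue=[] holders={T4,T6}
Step 11: wait(T5) -> count=0 queue=[T5] holders={T4,T6}
Step 12: signal(T6) -> count=0 queue=[] holders={T4,T5}
Step 13: wait(T3) -> count=0 queue=[T3] holders={T4,T5}
Step 14: wait(T1) -> count=0 queue=[T3,T1] holders={T4,T5}
Step 15: signal(T5) -> count=0 queue=[T1] holders={T3,T4}
Step 16: signal(T4) -> count=0 queue=[] holders={T1,T3}
Step 17: wait(T4) -> count=0 queue=[T4] holders={T1,T3}
Step 18: signal(T1) -> count=0 queue=[] holders={T3,T4}
Step 19: signal(T3) -> count=1 queue=[] holders={T4}
Step 20: signal(T4) -> count=2 queue=[] holders={none}
Final holders: {none} -> 0 thread(s)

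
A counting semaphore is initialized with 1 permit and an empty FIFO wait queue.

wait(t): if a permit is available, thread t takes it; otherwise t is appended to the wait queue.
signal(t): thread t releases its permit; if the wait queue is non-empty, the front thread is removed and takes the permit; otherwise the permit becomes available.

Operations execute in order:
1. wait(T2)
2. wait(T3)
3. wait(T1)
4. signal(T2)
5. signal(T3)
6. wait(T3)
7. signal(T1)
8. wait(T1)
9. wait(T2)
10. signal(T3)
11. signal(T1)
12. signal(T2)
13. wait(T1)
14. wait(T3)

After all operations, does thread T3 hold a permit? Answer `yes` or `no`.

Step 1: wait(T2) -> count=0 queue=[] holders={T2}
Step 2: wait(T3) -> count=0 queue=[T3] holders={T2}
Step 3: wait(T1) -> count=0 queue=[T3,T1] holders={T2}
Step 4: signal(T2) -> count=0 queue=[T1] holders={T3}
Step 5: signal(T3) -> count=0 queue=[] holders={T1}
Step 6: wait(T3) -> count=0 queue=[T3] holders={T1}
Step 7: signal(T1) -> count=0 queue=[] holders={T3}
Step 8: wait(T1) -> count=0 queue=[T1] holders={T3}
Step 9: wait(T2) -> count=0 queue=[T1,T2] holders={T3}
Step 10: signal(T3) -> count=0 queue=[T2] holders={T1}
Step 11: signal(T1) -> count=0 queue=[] holders={T2}
Step 12: signal(T2) -> count=1 queue=[] holders={none}
Step 13: wait(T1) -> count=0 queue=[] holders={T1}
Step 14: wait(T3) -> count=0 queue=[T3] holders={T1}
Final holders: {T1} -> T3 not in holders

Answer: no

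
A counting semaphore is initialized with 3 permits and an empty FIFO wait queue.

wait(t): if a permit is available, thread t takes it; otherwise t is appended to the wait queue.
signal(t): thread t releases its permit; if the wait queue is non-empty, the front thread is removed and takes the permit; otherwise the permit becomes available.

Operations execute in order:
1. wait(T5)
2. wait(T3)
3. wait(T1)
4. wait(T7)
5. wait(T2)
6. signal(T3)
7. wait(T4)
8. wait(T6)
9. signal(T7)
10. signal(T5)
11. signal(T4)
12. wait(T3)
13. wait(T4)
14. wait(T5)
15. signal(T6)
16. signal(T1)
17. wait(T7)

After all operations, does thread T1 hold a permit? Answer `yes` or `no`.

Step 1: wait(T5) -> count=2 queue=[] holders={T5}
Step 2: wait(T3) -> count=1 queue=[] holders={T3,T5}
Step 3: wait(T1) -> count=0 queue=[] holders={T1,T3,T5}
Step 4: wait(T7) -> count=0 queue=[T7] holders={T1,T3,T5}
Step 5: wait(T2) -> count=0 queue=[T7,T2] holders={T1,T3,T5}
Step 6: signal(T3) -> count=0 queue=[T2] holders={T1,T5,T7}
Step 7: wait(T4) -> count=0 queue=[T2,T4] holders={T1,T5,T7}
Step 8: wait(T6) -> count=0 queue=[T2,T4,T6] holders={T1,T5,T7}
Step 9: signal(T7) -> count=0 queue=[T4,T6] holders={T1,T2,T5}
Step 10: signal(T5) -> count=0 queue=[T6] holders={T1,T2,T4}
Step 11: signal(T4) -> count=0 queue=[] holders={T1,T2,T6}
Step 12: wait(T3) -> count=0 queue=[T3] holders={T1,T2,T6}
Step 13: wait(T4) -> count=0 queue=[T3,T4] holders={T1,T2,T6}
Step 14: wait(T5) -> count=0 queue=[T3,T4,T5] holders={T1,T2,T6}
Step 15: signal(T6) -> count=0 queue=[T4,T5] holders={T1,T2,T3}
Step 16: signal(T1) -> count=0 queue=[T5] holders={T2,T3,T4}
Step 17: wait(T7) -> count=0 queue=[T5,T7] holders={T2,T3,T4}
Final holders: {T2,T3,T4} -> T1 not in holders

Answer: no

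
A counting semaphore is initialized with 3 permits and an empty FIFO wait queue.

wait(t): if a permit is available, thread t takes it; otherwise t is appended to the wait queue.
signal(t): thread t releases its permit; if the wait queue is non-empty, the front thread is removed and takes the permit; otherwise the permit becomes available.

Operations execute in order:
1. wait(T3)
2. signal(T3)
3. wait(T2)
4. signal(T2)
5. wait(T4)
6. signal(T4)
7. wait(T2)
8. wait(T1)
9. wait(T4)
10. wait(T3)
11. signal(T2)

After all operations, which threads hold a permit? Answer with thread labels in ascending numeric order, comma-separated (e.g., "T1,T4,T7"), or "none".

Step 1: wait(T3) -> count=2 queue=[] holders={T3}
Step 2: signal(T3) -> count=3 queue=[] holders={none}
Step 3: wait(T2) -> count=2 queue=[] holders={T2}
Step 4: signal(T2) -> count=3 queue=[] holders={none}
Step 5: wait(T4) -> count=2 queue=[] holders={T4}
Step 6: signal(T4) -> count=3 queue=[] holders={none}
Step 7: wait(T2) -> count=2 queue=[] holders={T2}
Step 8: wait(T1) -> count=1 queue=[] holders={T1,T2}
Step 9: wait(T4) -> count=0 queue=[] holders={T1,T2,T4}
Step 10: wait(T3) -> count=0 queue=[T3] holders={T1,T2,T4}
Step 11: signal(T2) -> count=0 queue=[] holders={T1,T3,T4}
Final holders: T1,T3,T4

Answer: T1,T3,T4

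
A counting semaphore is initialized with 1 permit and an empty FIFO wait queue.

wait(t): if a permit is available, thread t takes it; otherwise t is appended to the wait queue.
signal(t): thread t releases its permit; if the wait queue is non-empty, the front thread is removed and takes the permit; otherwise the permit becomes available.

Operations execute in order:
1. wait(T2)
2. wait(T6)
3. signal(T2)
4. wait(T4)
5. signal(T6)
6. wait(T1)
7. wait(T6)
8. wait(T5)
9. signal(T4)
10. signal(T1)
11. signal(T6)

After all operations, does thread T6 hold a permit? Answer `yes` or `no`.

Step 1: wait(T2) -> count=0 queue=[] holders={T2}
Step 2: wait(T6) -> count=0 queue=[T6] holders={T2}
Step 3: signal(T2) -> count=0 queue=[] holders={T6}
Step 4: wait(T4) -> count=0 queue=[T4] holders={T6}
Step 5: signal(T6) -> count=0 queue=[] holders={T4}
Step 6: wait(T1) -> count=0 queue=[T1] holders={T4}
Step 7: wait(T6) -> count=0 queue=[T1,T6] holders={T4}
Step 8: wait(T5) -> count=0 queue=[T1,T6,T5] holders={T4}
Step 9: signal(T4) -> count=0 queue=[T6,T5] holders={T1}
Step 10: signal(T1) -> count=0 queue=[T5] holders={T6}
Step 11: signal(T6) -> count=0 queue=[] holders={T5}
Final holders: {T5} -> T6 not in holders

Answer: no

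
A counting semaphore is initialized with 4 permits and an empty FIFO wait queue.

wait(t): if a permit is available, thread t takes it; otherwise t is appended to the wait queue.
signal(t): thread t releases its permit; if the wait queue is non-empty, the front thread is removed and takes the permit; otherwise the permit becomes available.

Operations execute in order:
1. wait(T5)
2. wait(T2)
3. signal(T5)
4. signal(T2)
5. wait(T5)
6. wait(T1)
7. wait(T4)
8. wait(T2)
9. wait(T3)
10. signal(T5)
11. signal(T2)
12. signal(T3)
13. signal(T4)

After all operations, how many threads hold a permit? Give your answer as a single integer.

Step 1: wait(T5) -> count=3 queue=[] holders={T5}
Step 2: wait(T2) -> count=2 queue=[] holders={T2,T5}
Step 3: signal(T5) -> count=3 queue=[] holders={T2}
Step 4: signal(T2) -> count=4 queue=[] holders={none}
Step 5: wait(T5) -> count=3 queue=[] holders={T5}
Step 6: wait(T1) -> count=2 queue=[] holders={T1,T5}
Step 7: wait(T4) -> count=1 queue=[] holders={T1,T4,T5}
Step 8: wait(T2) -> count=0 queue=[] holders={T1,T2,T4,T5}
Step 9: wait(T3) -> count=0 queue=[T3] holders={T1,T2,T4,T5}
Step 10: signal(T5) -> count=0 queue=[] holders={T1,T2,T3,T4}
Step 11: signal(T2) -> count=1 queue=[] holders={T1,T3,T4}
Step 12: signal(T3) -> count=2 queue=[] holders={T1,T4}
Step 13: signal(T4) -> count=3 queue=[] holders={T1}
Final holders: {T1} -> 1 thread(s)

Answer: 1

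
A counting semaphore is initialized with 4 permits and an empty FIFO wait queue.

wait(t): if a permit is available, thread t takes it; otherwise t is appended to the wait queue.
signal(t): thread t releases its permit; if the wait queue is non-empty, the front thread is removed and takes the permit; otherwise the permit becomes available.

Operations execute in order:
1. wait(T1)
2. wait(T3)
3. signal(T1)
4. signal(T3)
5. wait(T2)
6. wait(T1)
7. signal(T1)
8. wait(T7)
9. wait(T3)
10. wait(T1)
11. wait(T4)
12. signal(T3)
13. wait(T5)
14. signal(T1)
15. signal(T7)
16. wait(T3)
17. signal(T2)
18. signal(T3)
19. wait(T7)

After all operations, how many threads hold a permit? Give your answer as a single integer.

Answer: 3

Derivation:
Step 1: wait(T1) -> count=3 queue=[] holders={T1}
Step 2: wait(T3) -> count=2 queue=[] holders={T1,T3}
Step 3: signal(T1) -> count=3 queue=[] holders={T3}
Step 4: signal(T3) -> count=4 queue=[] holders={none}
Step 5: wait(T2) -> count=3 queue=[] holders={T2}
Step 6: wait(T1) -> count=2 queue=[] holders={T1,T2}
Step 7: signal(T1) -> count=3 queue=[] holders={T2}
Step 8: wait(T7) -> count=2 queue=[] holders={T2,T7}
Step 9: wait(T3) -> count=1 queue=[] holders={T2,T3,T7}
Step 10: wait(T1) -> count=0 queue=[] holders={T1,T2,T3,T7}
Step 11: wait(T4) -> count=0 queue=[T4] holders={T1,T2,T3,T7}
Step 12: signal(T3) -> count=0 queue=[] holders={T1,T2,T4,T7}
Step 13: wait(T5) -> count=0 queue=[T5] holders={T1,T2,T4,T7}
Step 14: signal(T1) -> count=0 queue=[] holders={T2,T4,T5,T7}
Step 15: signal(T7) -> count=1 queue=[] holders={T2,T4,T5}
Step 16: wait(T3) -> count=0 queue=[] holders={T2,T3,T4,T5}
Step 17: signal(T2) -> count=1 queue=[] holders={T3,T4,T5}
Step 18: signal(T3) -> count=2 queue=[] holders={T4,T5}
Step 19: wait(T7) -> count=1 queue=[] holders={T4,T5,T7}
Final holders: {T4,T5,T7} -> 3 thread(s)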